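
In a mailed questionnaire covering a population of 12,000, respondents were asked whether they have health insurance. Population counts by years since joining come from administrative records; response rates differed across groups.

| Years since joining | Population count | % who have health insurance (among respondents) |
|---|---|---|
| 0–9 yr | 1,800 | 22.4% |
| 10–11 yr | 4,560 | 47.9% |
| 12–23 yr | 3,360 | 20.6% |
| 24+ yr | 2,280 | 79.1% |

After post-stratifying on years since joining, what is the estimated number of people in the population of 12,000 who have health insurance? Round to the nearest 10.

5,080

Estimated count per cell = population count × respondent percentage:
  0–9 yr: 1,800 × 22.4% = 403.2
  10–11 yr: 4,560 × 47.9% = 2184.24
  12–23 yr: 3,360 × 20.6% = 692.16
  24+ yr: 2,280 × 79.1% = 1803.48
Estimated total = 5083.08 → 5,080.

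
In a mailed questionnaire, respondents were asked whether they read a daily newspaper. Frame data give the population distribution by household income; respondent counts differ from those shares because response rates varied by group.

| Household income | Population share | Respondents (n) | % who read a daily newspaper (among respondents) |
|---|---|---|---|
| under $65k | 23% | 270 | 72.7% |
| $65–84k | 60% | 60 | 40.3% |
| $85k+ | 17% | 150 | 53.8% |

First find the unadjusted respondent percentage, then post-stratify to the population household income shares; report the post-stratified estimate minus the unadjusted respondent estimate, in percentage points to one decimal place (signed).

-12.7 percentage points

Without adjustment, the pooled respondent share is:
  (270/480)×72.7 + (60/480)×40.3 + (150/480)×53.8 = 62.7437%
Post-stratifying to population shares instead:
  0.23×72.7 + 0.6×40.3 + 0.17×53.8 = 50.047%
Difference = 50.047 − 62.7437 = -12.6968 pp.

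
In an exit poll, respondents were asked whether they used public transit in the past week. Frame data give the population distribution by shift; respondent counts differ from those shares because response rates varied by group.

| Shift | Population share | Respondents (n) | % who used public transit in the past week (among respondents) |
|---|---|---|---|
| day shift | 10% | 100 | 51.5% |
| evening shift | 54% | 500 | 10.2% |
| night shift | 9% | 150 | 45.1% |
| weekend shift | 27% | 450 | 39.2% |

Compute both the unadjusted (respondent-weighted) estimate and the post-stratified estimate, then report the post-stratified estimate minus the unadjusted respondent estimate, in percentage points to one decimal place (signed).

-3.6 percentage points

Unadjusted (pooled respondent) estimate weights by respondent counts:
  (100/1200)×51.5 + (500/1200)×10.2 + (150/1200)×45.1 + (450/1200)×39.2 = 28.8792%
Post-stratified estimate weights by population shares:
  0.1×51.5 + 0.54×10.2 + 0.09×45.1 + 0.27×39.2 = 25.301%
Difference = 25.301 − 28.8792 = -3.5782 pp.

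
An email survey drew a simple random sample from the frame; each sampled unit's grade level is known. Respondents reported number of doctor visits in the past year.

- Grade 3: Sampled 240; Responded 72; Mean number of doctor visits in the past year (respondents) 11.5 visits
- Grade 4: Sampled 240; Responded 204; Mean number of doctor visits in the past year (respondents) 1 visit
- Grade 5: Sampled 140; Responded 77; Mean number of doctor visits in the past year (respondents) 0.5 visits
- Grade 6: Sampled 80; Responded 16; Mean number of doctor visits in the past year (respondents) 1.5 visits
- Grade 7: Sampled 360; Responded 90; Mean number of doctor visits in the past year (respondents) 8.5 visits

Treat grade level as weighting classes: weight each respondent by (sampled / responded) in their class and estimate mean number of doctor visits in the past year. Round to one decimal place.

5.9

Class response rates: Grade 3 72/240 = 30%, Grade 4 204/240 = 85%, Grade 5 77/140 = 55%, Grade 6 16/80 = 20%, Grade 7 90/360 = 25%.
Each respondent's weight = sampled/responded in their class; summing within a class gives n_sampled, so:
  Grade 3: 240 × 11.5 = 2760
  Grade 4: 240 × 1 = 240
  Grade 5: 140 × 0.5 = 70
  Grade 6: 80 × 1.5 = 120
  Grade 7: 360 × 8.5 = 3060
Adjusted estimate = 6250 / 1,060 = 5.89623 → 5.9.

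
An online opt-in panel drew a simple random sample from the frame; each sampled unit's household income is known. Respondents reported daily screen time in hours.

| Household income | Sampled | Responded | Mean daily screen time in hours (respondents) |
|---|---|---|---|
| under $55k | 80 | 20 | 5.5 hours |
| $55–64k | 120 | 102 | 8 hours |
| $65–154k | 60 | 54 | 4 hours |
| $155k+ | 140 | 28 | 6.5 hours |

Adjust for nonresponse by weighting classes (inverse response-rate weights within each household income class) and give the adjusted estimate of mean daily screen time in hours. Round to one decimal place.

Response rates by class: under $55k 20/80 = 25%, $55–64k 102/120 = 85%, $65–154k 54/60 = 90%, $155k+ 28/140 = 20%.
Weighting each respondent by the inverse class response rate inflates each class back to its sampled size, so the class weight is n_sampled:
  under $55k: 80 × 5.5 = 440
  $55–64k: 120 × 8 = 960
  $65–154k: 60 × 4 = 240
  $155k+: 140 × 6.5 = 910
Adjusted estimate = 2550 / 400 = 6.375 → 6.4.

6.4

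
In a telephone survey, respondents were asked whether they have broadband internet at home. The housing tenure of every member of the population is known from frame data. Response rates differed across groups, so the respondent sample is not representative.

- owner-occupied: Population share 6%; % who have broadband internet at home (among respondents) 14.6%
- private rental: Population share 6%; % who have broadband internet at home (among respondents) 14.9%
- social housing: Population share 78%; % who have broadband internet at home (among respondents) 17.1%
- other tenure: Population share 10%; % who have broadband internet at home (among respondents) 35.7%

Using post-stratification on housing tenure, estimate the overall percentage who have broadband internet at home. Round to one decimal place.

Weight each group's respondent value by its population share:
  owner-occupied: 0.06 × 14.6 = 0.876
  private rental: 0.06 × 14.9 = 0.894
  social housing: 0.78 × 17.1 = 13.338
  other tenure: 0.1 × 35.7 = 3.57
Post-stratified estimate = 18.678 → 18.7%.

18.7%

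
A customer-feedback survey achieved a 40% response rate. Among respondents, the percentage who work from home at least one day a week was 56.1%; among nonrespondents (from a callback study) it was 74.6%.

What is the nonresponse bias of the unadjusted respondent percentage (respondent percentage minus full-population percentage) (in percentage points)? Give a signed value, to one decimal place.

-11.1 percentage points

Nonresponse fraction = 1 − 0.4 = 0.6.
Bias = (nonresponse fraction) × (respondent percentage − nonrespondent percentage)
     = 0.6 × (56.1 − 74.6) = 0.6 × -18.5 = -11.1.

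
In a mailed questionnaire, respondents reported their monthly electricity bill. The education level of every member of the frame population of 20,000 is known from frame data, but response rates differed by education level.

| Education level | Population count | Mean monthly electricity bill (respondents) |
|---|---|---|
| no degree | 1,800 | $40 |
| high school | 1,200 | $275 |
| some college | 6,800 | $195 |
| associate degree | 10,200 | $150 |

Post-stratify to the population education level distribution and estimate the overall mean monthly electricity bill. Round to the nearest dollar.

$163

Weight each group's respondent value by its population share:
  no degree: (1,800/20,000) × 40 = 3.6
  high school: (1,200/20,000) × 275 = 16.5
  some college: (6,800/20,000) × 195 = 66.3
  associate degree: (10,200/20,000) × 150 = 76.5
Post-stratified estimate = 162.9 → $163.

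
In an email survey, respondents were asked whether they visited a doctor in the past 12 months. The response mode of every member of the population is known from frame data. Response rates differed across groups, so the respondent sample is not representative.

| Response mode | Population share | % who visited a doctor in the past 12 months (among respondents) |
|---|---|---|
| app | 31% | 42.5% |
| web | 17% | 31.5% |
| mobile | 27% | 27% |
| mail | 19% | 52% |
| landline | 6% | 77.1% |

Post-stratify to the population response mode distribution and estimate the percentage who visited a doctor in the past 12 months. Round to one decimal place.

Each cell contributes population-share × respondent value:
  app: 0.31 × 42.5 = 13.175
  web: 0.17 × 31.5 = 5.355
  mobile: 0.27 × 27 = 7.29
  mail: 0.19 × 52 = 9.88
  landline: 0.06 × 77.1 = 4.626
Post-stratified estimate = 40.326 → 40.3%.

40.3%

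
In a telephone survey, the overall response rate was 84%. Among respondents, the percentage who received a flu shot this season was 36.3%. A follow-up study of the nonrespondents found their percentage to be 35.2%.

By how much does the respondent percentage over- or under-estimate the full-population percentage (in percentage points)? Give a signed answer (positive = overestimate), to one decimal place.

Nonresponse fraction = 1 − 0.84 = 0.16.
Bias = (nonresponse fraction) × (respondent percentage − nonrespondent percentage)
     = 0.16 × (36.3 − 35.2) = 0.16 × 1.1 = 0.176.

+0.2 percentage points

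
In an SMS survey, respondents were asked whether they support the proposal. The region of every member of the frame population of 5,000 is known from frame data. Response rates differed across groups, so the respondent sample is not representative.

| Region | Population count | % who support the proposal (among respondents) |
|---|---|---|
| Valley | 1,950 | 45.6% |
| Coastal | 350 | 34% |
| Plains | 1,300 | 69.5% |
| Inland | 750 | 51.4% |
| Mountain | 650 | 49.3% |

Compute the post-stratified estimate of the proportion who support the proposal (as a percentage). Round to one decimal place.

52.4%

Each cell contributes population-share × respondent value:
  Valley: (1,950/5,000) × 45.6 = 17.784
  Coastal: (350/5,000) × 34 = 2.38
  Plains: (1,300/5,000) × 69.5 = 18.07
  Inland: (750/5,000) × 51.4 = 7.71
  Mountain: (650/5,000) × 49.3 = 6.409
Post-stratified estimate = 52.353 → 52.4%.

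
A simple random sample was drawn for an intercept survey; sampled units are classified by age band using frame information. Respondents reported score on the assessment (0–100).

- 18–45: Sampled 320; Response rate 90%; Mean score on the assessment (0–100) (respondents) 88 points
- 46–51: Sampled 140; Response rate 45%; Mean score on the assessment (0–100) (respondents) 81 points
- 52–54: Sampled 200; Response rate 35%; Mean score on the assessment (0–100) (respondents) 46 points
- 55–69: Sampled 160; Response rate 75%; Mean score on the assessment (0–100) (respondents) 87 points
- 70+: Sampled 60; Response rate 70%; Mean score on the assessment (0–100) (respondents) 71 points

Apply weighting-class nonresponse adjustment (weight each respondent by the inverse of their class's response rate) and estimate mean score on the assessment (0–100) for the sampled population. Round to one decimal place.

76.0

Weighting each respondent by the inverse class response rate inflates each class back to its sampled size, so the class weight is n_sampled:
  18–45: 320 × 88 = 28,160
  46–51: 140 × 81 = 11,340
  52–54: 200 × 46 = 9200
  55–69: 160 × 87 = 13,920
  70+: 60 × 71 = 4260
Adjusted estimate = 66,880 / 880 = 76 → 76.0.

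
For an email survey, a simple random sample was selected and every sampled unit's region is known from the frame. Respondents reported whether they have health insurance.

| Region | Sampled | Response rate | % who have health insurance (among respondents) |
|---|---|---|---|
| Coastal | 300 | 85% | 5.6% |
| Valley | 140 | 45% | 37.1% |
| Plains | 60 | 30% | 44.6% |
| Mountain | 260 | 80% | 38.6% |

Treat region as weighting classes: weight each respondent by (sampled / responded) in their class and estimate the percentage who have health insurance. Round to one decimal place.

Inverse-response-rate weighting restores each class to its sampled count, so class totals weight by n_sampled:
  Coastal: 300 × 5.6 = 1680
  Valley: 140 × 37.1 = 5194
  Plains: 60 × 44.6 = 2676
  Mountain: 260 × 38.6 = 10,036
Adjusted estimate = 19,586 / 760 = 25.7711 → 25.8%.

25.8%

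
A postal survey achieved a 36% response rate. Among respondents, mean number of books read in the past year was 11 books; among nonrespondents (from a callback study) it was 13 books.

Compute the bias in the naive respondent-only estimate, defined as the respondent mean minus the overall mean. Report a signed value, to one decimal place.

Nonresponse fraction = 1 − 0.36 = 0.64.
Bias = (nonresponse fraction) × (respondent mean − nonrespondent mean)
     = 0.64 × (11 − 13) = 0.64 × -2 = -1.28.

-1.3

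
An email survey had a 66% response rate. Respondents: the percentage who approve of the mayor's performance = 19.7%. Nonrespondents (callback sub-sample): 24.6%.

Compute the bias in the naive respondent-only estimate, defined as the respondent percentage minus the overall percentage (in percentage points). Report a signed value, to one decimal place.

-1.7 percentage points

Nonresponse fraction = 1 − 0.66 = 0.34.
Bias = (nonresponse fraction) × (respondent percentage − nonrespondent percentage)
     = 0.34 × (19.7 − 24.6) = 0.34 × -4.9 = -1.666.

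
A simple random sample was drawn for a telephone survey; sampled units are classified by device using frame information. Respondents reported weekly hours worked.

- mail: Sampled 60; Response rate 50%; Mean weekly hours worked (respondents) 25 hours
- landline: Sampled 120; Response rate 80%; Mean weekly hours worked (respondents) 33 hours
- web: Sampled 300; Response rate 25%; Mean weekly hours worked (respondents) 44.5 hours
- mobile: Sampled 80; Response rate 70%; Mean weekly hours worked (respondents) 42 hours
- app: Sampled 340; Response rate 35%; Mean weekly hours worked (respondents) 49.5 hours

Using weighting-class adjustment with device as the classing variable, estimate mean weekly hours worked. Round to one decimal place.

Each respondent's weight = sampled/responded in their class; summing within a class gives n_sampled, so:
  mail: 60 × 25 = 1500
  landline: 120 × 33 = 3960
  web: 300 × 44.5 = 13,350
  mobile: 80 × 42 = 3360
  app: 340 × 49.5 = 16,830
Adjusted estimate = 39,000 / 900 = 43.3333 → 43.3.

43.3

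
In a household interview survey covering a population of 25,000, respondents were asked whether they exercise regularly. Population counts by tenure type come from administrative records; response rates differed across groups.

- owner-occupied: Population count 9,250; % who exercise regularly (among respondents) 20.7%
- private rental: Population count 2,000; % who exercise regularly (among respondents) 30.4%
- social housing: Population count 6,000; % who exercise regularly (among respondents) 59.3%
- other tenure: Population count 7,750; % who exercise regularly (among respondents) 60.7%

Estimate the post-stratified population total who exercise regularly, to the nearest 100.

Apply each group's respondent rate to its population count:
  owner-occupied: 9,250 × 20.7% = 1914.75
  private rental: 2,000 × 30.4% = 608
  social housing: 6,000 × 59.3% = 3558
  other tenure: 7,750 × 60.7% = 4704.25
Estimated total = 10,785 → 10,800.

10,800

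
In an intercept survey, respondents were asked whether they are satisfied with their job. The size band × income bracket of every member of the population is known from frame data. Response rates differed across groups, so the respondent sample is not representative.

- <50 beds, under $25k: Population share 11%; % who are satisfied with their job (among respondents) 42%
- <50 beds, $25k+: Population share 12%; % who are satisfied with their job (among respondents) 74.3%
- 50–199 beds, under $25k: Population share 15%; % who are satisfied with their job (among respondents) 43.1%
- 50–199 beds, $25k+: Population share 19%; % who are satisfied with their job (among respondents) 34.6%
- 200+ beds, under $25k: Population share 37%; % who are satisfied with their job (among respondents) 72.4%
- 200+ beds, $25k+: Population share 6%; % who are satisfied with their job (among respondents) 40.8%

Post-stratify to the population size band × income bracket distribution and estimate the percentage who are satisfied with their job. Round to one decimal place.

55.8%

Weight each group's respondent value by its population share:
  <50 beds, under $25k: 0.11 × 42 = 4.62
  <50 beds, $25k+: 0.12 × 74.3 = 8.916
  50–199 beds, under $25k: 0.15 × 43.1 = 6.465
  50–199 beds, $25k+: 0.19 × 34.6 = 6.574
  200+ beds, under $25k: 0.37 × 72.4 = 26.788
  200+ beds, $25k+: 0.06 × 40.8 = 2.448
Post-stratified estimate = 55.811 → 55.8%.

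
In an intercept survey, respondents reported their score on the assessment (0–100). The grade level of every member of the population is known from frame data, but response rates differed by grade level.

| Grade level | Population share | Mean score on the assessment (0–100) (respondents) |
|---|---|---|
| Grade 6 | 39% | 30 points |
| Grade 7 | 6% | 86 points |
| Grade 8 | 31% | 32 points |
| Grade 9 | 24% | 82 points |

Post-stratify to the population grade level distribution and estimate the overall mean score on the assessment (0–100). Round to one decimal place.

46.5

Weight each group's respondent value by its population share:
  Grade 6: 0.39 × 30 = 11.7
  Grade 7: 0.06 × 86 = 5.16
  Grade 8: 0.31 × 32 = 9.92
  Grade 9: 0.24 × 82 = 19.68
Post-stratified estimate = 46.46 → 46.5.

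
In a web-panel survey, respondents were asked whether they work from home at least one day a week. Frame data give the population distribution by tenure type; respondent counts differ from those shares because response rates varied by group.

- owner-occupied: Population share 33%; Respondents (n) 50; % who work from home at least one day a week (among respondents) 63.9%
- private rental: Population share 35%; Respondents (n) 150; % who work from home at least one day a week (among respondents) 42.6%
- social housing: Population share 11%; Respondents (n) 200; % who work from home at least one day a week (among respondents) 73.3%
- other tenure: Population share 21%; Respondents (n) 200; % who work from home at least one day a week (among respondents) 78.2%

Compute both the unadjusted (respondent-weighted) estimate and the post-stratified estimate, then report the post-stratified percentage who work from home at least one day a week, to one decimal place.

Unadjusted (pooled respondent) estimate weights by respondent counts:
  (50/600)×63.9 + (150/600)×42.6 + (200/600)×73.3 + (200/600)×78.2 = 66.475%
Post-stratifying to population shares instead:
  0.33×63.9 + 0.35×42.6 + 0.11×73.3 + 0.21×78.2 = 60.482%

60.5%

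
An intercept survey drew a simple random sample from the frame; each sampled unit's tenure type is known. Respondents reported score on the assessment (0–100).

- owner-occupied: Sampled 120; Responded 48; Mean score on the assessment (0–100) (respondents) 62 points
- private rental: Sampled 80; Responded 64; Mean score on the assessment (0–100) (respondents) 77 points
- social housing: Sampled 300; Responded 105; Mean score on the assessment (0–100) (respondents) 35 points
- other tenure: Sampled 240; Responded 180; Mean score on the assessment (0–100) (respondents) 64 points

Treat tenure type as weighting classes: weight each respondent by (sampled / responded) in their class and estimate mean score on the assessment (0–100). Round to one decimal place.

Class response rates: owner-occupied 48/120 = 40%, private rental 64/80 = 80%, social housing 105/300 = 35%, other tenure 180/240 = 75%.
Inverse-response-rate weighting restores each class to its sampled count, so class totals weight by n_sampled:
  owner-occupied: 120 × 62 = 7440
  private rental: 80 × 77 = 6160
  social housing: 300 × 35 = 10,500
  other tenure: 240 × 64 = 15,360
Adjusted estimate = 39,460 / 740 = 53.3243 → 53.3.

53.3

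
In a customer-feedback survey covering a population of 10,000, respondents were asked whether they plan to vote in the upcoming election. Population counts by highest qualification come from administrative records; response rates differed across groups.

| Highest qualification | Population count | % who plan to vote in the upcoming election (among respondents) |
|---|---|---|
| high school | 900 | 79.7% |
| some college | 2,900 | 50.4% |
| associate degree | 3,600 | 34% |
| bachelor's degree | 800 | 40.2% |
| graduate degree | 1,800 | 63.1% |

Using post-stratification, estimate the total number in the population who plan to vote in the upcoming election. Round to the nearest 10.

Estimated count per cell = population count × respondent percentage:
  high school: 900 × 79.7% = 717.3
  some college: 2,900 × 50.4% = 1461.6
  associate degree: 3,600 × 34% = 1224
  bachelor's degree: 800 × 40.2% = 321.6
  graduate degree: 1,800 × 63.1% = 1135.8
Estimated total = 4860.3 → 4,860.

4,860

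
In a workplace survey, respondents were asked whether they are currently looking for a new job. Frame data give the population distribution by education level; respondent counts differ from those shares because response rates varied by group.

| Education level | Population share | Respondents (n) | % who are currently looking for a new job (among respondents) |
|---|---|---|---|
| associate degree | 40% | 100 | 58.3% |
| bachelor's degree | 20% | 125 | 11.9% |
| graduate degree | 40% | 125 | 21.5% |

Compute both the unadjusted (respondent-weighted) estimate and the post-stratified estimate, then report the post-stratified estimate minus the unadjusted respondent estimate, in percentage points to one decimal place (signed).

+5.7 percentage points

Unadjusted (pooled respondent) estimate weights by respondent counts:
  (100/350)×58.3 + (125/350)×11.9 + (125/350)×21.5 = 28.5857%
Post-stratified estimate weights by population shares:
  0.4×58.3 + 0.2×11.9 + 0.4×21.5 = 34.3%
Difference = 34.3 − 28.5857 = 5.7143 pp.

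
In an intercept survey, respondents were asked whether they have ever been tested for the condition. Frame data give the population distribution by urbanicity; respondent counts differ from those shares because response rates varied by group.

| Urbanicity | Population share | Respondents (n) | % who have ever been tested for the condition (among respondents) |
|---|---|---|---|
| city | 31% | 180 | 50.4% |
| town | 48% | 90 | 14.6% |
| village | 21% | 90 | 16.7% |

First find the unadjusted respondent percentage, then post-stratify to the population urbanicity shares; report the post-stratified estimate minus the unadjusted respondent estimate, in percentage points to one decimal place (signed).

-6.9 percentage points

Unadjusted (pooled respondent) estimate weights by respondent counts:
  (180/360)×50.4 + (90/360)×14.6 + (90/360)×16.7 = 33.025%
Post-stratified estimate weights by population shares:
  0.31×50.4 + 0.48×14.6 + 0.21×16.7 = 26.139%
Difference = 26.139 − 33.025 = -6.886 pp.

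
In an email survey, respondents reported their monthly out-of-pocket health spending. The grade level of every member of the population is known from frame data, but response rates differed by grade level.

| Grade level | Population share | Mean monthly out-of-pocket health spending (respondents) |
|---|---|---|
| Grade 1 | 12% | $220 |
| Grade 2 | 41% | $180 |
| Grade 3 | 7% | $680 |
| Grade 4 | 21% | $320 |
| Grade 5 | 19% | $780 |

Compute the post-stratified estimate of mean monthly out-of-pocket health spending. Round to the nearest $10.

Post-stratification weights by population share, not respondent share:
  Grade 1: 0.12 × 220 = 26.4
  Grade 2: 0.41 × 180 = 73.8
  Grade 3: 0.07 × 680 = 47.6
  Grade 4: 0.21 × 320 = 67.2
  Grade 5: 0.19 × 780 = 148.2
Post-stratified estimate = 363.2 → $360.

$360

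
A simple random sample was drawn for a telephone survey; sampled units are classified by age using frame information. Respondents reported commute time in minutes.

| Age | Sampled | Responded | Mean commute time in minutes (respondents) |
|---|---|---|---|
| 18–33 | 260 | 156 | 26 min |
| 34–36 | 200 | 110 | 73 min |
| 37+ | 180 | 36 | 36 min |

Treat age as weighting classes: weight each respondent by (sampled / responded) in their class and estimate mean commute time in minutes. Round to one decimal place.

Response rates by class: 18–33 156/260 = 60%, 34–36 110/200 = 55%, 37+ 36/180 = 20%.
Each respondent's weight = sampled/responded in their class; summing within a class gives n_sampled, so:
  18–33: 260 × 26 = 6760
  34–36: 200 × 73 = 14,600
  37+: 180 × 36 = 6480
Adjusted estimate = 27,840 / 640 = 43.5 → 43.5.

43.5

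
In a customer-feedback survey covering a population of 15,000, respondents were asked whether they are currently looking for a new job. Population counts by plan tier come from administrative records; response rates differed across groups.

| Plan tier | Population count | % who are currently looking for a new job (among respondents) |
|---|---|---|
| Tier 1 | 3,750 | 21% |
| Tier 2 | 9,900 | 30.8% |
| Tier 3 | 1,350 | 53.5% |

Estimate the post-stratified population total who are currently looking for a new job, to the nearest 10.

Estimated count per cell = population count × respondent percentage:
  Tier 1: 3,750 × 21% = 787.5
  Tier 2: 9,900 × 30.8% = 3049.2
  Tier 3: 1,350 × 53.5% = 722.25
Estimated total = 4558.95 → 4,560.

4,560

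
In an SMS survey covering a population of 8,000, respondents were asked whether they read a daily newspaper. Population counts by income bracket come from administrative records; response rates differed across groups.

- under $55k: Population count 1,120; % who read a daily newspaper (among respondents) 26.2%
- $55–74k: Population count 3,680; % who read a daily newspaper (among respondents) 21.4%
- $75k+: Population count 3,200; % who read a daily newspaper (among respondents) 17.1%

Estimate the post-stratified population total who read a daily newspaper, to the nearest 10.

1,630

Estimated count per cell = population count × respondent percentage:
  under $55k: 1,120 × 26.2% = 293.44
  $55–74k: 3,680 × 21.4% = 787.52
  $75k+: 3,200 × 17.1% = 547.2
Estimated total = 1628.16 → 1,630.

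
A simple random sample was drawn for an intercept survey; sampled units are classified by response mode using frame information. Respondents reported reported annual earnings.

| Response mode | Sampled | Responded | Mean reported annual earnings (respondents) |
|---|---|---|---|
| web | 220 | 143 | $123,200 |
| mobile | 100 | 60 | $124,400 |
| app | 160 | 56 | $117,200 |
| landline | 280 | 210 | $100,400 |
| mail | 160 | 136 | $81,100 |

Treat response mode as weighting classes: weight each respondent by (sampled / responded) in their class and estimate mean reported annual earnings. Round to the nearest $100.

$108,000

Class response rates: web 143/220 = 65%, mobile 60/100 = 60%, app 56/160 = 35%, landline 210/280 = 75%, mail 136/160 = 85%.
Inverse-response-rate weighting restores each class to its sampled count, so class totals weight by n_sampled:
  web: 220 × 123,200 = 27,104,000
  mobile: 100 × 124,400 = 12,440,000
  app: 160 × 117,200 = 18,752,000
  landline: 280 × 100,400 = 28,112,000
  mail: 160 × 81,100 = 12,976,000
Adjusted estimate = 99,384,000 / 920 = 108026 → $108,000.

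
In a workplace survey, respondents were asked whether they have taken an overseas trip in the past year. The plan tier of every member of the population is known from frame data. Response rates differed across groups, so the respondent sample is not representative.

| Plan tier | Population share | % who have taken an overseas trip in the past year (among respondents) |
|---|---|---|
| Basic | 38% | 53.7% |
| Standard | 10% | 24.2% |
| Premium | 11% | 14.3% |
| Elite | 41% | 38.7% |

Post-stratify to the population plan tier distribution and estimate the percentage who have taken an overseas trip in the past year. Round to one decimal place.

Reweight to the known plan tier distribution:
  Basic: 0.38 × 53.7 = 20.406
  Standard: 0.1 × 24.2 = 2.42
  Premium: 0.11 × 14.3 = 1.573
  Elite: 0.41 × 38.7 = 15.867
Post-stratified estimate = 40.266 → 40.3%.

40.3%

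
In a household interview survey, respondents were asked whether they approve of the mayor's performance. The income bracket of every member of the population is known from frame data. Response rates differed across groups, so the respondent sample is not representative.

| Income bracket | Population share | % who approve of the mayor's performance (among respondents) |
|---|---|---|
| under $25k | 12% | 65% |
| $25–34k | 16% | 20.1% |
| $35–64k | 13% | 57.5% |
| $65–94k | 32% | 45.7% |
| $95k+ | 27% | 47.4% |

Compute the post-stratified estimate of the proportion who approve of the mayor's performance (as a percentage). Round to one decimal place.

Each cell contributes population-share × respondent value:
  under $25k: 0.12 × 65 = 7.8
  $25–34k: 0.16 × 20.1 = 3.216
  $35–64k: 0.13 × 57.5 = 7.475
  $65–94k: 0.32 × 45.7 = 14.624
  $95k+: 0.27 × 47.4 = 12.798
Post-stratified estimate = 45.913 → 45.9%.

45.9%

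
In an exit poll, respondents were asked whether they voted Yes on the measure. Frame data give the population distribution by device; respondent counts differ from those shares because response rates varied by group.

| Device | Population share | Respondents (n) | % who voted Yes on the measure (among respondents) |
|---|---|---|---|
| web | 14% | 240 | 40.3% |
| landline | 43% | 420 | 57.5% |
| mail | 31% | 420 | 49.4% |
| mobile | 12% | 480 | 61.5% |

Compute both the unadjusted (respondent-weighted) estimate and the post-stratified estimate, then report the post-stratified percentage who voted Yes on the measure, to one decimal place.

53.1%

Without adjustment, the pooled respondent share is:
  (240/1560)×40.3 + (420/1560)×57.5 + (420/1560)×49.4 + (480/1560)×61.5 = 53.9038%
Post-stratified estimate weights by population shares:
  0.14×40.3 + 0.43×57.5 + 0.31×49.4 + 0.12×61.5 = 53.061%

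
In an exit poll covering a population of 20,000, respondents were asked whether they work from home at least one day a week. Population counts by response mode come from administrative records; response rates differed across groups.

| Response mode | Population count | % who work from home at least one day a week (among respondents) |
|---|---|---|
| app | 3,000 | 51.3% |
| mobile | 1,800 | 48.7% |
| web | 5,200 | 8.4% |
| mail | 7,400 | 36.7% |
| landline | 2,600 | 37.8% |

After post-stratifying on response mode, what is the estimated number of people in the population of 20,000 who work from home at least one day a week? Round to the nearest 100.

6,600

Estimated count per cell = population count × respondent percentage:
  app: 3,000 × 51.3% = 1539
  mobile: 1,800 × 48.7% = 876.6
  web: 5,200 × 8.4% = 436.8
  mail: 7,400 × 36.7% = 2715.8
  landline: 2,600 × 37.8% = 982.8
Estimated total = 6551 → 6,600.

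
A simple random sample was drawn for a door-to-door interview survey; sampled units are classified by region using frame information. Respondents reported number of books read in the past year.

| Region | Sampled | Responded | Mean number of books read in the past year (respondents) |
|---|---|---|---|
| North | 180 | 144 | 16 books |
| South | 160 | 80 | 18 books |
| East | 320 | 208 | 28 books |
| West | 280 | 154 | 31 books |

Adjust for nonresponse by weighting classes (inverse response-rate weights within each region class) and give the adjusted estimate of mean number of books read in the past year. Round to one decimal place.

Response rates by class: North 144/180 = 80%, South 80/160 = 50%, East 208/320 = 65%, West 154/280 = 55%.
Each respondent's weight = sampled/responded in their class; summing within a class gives n_sampled, so:
  North: 180 × 16 = 2880
  South: 160 × 18 = 2880
  East: 320 × 28 = 8960
  West: 280 × 31 = 8680
Adjusted estimate = 23,400 / 940 = 24.8936 → 24.9.

24.9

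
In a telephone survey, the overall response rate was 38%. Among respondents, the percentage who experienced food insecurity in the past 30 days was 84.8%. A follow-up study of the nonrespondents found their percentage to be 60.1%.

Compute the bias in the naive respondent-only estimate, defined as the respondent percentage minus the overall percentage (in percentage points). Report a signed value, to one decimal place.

Nonresponse fraction = 1 − 0.38 = 0.62.
Bias = (nonresponse fraction) × (respondent percentage − nonrespondent percentage)
     = 0.62 × (84.8 − 60.1) = 0.62 × 24.7 = 15.314.

+15.3 percentage points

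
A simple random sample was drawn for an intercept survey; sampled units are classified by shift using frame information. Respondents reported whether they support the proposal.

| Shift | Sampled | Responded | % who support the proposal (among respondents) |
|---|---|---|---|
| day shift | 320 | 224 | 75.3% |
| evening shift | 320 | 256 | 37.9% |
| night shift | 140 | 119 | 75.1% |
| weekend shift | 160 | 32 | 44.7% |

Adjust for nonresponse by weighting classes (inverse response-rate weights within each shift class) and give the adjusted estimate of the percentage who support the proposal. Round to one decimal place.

Response rates by class: day shift 224/320 = 70%, evening shift 256/320 = 80%, night shift 119/140 = 85%, weekend shift 32/160 = 20%.
Weighting each respondent by the inverse class response rate inflates each class back to its sampled size, so the class weight is n_sampled:
  day shift: 320 × 75.3 = 24,096
  evening shift: 320 × 37.9 = 12,128
  night shift: 140 × 75.1 = 10,514
  weekend shift: 160 × 44.7 = 7152
Adjusted estimate = 53,890 / 940 = 57.3298 → 57.3%.

57.3%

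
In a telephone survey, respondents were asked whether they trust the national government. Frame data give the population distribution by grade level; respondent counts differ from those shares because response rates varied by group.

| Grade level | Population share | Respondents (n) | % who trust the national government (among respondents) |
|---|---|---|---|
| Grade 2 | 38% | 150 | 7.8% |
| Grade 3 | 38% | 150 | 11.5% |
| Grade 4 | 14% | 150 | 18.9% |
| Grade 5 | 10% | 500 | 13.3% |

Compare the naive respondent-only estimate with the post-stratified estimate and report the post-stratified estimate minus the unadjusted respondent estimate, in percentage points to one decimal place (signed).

-1.7 percentage points

Without adjustment, the pooled respondent share is:
  (150/950)×7.8 + (150/950)×11.5 + (150/950)×18.9 + (500/950)×13.3 = 13.0316%
Post-stratifying to population shares instead:
  0.38×7.8 + 0.38×11.5 + 0.14×18.9 + 0.1×13.3 = 11.31%
Difference = 11.31 − 13.0316 = -1.7216 pp.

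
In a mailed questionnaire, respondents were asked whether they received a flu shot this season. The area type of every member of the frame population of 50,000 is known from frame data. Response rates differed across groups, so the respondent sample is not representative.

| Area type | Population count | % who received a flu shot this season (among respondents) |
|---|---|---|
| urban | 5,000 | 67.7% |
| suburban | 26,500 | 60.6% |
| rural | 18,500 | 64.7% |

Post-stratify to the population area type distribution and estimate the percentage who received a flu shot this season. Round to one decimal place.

62.8%

Weight each group's respondent value by its population share:
  urban: (5,000/50,000) × 67.7 = 6.77
  suburban: (26,500/50,000) × 60.6 = 32.118
  rural: (18,500/50,000) × 64.7 = 23.939
Post-stratified estimate = 62.827 → 62.8%.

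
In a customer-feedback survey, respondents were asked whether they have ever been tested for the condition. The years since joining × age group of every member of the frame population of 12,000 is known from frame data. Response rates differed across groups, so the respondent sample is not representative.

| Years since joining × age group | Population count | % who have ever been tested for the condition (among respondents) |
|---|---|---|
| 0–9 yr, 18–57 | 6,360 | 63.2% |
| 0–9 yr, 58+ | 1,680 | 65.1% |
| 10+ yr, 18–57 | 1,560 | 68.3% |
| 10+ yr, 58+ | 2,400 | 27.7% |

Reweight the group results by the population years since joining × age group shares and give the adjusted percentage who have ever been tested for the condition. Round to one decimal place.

57.0%

Reweight to the known years since joining × age group distribution:
  0–9 yr, 18–57: (6,360/12,000) × 63.2 = 33.496
  0–9 yr, 58+: (1,680/12,000) × 65.1 = 9.114
  10+ yr, 18–57: (1,560/12,000) × 68.3 = 8.879
  10+ yr, 58+: (2,400/12,000) × 27.7 = 5.54
Post-stratified estimate = 57.029 → 57.0%.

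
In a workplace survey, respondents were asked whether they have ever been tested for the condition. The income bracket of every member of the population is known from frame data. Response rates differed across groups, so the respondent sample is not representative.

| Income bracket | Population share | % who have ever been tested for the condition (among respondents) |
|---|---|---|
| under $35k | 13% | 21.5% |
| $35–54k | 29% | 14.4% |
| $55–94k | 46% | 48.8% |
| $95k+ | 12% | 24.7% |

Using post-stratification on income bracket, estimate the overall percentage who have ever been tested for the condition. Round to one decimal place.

32.4%

Reweight to the known income bracket distribution:
  under $35k: 0.13 × 21.5 = 2.795
  $35–54k: 0.29 × 14.4 = 4.176
  $55–94k: 0.46 × 48.8 = 22.448
  $95k+: 0.12 × 24.7 = 2.964
Post-stratified estimate = 32.383 → 32.4%.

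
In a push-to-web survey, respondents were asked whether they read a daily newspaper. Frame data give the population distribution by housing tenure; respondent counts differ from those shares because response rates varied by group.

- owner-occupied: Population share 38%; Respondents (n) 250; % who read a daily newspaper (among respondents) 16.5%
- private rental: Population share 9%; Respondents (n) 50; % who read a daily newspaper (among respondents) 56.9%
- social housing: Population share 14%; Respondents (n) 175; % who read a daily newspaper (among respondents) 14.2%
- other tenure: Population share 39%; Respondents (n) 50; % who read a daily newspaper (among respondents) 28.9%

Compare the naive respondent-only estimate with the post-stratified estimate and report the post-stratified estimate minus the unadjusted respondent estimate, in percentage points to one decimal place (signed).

Without adjustment, the pooled respondent share is:
  (250/525)×16.5 + (50/525)×56.9 + (175/525)×14.2 + (50/525)×28.9 = 20.7619%
Post-stratifying to population shares instead:
  0.38×16.5 + 0.09×56.9 + 0.14×14.2 + 0.39×28.9 = 24.65%
Difference = 24.65 − 20.7619 = 3.8881 pp.

+3.9 percentage points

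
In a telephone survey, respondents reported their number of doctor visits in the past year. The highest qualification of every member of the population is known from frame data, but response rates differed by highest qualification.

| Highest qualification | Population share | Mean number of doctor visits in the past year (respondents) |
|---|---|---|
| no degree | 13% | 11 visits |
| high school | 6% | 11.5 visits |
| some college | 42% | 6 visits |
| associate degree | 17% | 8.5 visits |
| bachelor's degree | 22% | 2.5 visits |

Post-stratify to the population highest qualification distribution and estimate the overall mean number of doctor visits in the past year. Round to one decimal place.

6.6

Post-stratification weights by population share, not respondent share:
  no degree: 0.13 × 11 = 1.43
  high school: 0.06 × 11.5 = 0.69
  some college: 0.42 × 6 = 2.52
  associate degree: 0.17 × 8.5 = 1.445
  bachelor's degree: 0.22 × 2.5 = 0.55
Post-stratified estimate = 6.635 → 6.6.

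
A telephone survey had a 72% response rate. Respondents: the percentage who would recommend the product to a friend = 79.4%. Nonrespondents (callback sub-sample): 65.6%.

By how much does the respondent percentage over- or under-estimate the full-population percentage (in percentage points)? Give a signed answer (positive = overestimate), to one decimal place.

Nonresponse fraction = 1 − 0.72 = 0.28.
Bias = (nonresponse fraction) × (respondent percentage − nonrespondent percentage)
     = 0.28 × (79.4 − 65.6) = 0.28 × 13.8 = 3.864.

+3.9 percentage points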